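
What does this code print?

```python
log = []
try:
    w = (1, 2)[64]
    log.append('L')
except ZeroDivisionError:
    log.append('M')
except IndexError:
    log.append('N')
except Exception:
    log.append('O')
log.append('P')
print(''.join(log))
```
NP

IndexError matches before generic Exception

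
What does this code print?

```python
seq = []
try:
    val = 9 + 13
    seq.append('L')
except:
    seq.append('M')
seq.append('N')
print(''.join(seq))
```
LN

No exception, try block completes normally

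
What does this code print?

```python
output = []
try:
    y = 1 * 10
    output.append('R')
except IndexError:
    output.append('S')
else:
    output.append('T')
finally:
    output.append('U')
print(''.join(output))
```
RTU

else runs before finally when no exception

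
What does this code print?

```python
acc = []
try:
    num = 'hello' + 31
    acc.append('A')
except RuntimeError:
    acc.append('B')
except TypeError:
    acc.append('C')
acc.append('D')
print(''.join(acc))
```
CD

TypeError is caught by its specific handler, not RuntimeError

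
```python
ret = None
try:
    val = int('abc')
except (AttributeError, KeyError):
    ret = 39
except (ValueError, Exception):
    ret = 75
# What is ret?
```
75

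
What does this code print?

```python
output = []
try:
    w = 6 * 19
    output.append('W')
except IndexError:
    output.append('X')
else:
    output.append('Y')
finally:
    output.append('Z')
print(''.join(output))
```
WYZ

else runs before finally when no exception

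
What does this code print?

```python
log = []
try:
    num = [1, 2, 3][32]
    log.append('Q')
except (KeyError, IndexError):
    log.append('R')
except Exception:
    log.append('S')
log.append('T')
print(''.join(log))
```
RT

IndexError matches tuple containing it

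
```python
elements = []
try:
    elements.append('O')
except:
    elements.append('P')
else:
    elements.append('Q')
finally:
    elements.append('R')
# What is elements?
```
['O', 'Q', 'R']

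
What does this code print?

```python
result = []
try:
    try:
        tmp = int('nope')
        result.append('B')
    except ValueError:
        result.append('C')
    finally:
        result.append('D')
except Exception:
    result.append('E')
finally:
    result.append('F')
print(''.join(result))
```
CDF

Both finally blocks run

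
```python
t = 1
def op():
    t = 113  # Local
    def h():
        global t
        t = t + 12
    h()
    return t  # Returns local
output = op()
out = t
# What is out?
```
13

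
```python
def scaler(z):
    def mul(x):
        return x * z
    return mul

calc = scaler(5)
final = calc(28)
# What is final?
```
140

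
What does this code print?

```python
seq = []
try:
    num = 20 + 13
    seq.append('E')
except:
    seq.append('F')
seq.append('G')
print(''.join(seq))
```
EG

No exception, try block completes normally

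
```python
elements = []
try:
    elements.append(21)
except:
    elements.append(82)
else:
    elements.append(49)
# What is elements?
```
[21, 49]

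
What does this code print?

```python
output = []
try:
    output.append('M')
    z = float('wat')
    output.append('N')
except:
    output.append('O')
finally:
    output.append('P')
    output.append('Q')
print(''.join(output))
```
MOPQ

Code before exception runs, then except, then all of finally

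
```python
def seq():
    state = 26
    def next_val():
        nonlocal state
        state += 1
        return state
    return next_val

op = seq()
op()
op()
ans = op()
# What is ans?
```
29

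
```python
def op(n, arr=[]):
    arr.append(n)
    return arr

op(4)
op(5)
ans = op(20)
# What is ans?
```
[4, 5, 20]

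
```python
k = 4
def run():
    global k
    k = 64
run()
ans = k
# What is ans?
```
64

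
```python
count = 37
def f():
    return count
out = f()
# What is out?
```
37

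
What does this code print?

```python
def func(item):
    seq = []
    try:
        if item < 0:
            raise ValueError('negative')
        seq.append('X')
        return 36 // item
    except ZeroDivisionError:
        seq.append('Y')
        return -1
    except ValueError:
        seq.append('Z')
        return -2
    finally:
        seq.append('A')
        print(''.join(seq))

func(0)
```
XYA

item=0 causes ZeroDivisionError, caught, finally prints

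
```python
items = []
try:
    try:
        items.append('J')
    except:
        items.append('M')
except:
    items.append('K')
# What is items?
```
['J']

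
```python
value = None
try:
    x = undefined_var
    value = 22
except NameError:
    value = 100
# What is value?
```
100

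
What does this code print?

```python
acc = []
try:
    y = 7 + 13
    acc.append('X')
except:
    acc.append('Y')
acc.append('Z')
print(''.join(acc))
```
XZ

No exception, try block completes normally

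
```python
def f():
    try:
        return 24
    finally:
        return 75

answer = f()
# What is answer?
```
75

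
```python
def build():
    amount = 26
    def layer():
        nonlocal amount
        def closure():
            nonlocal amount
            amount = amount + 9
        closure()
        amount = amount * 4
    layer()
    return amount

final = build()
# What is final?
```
140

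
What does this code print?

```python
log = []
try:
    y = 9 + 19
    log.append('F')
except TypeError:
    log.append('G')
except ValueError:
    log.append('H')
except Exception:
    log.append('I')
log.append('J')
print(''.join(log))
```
FJ

No exception, try block completes normally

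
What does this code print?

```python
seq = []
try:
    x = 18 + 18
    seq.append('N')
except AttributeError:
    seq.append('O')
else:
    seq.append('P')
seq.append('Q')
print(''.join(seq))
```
NPQ

else block runs when no exception occurs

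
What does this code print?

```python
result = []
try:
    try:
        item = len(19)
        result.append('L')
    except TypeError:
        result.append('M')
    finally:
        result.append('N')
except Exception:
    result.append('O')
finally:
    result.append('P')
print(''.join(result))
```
MNP

Both finally blocks run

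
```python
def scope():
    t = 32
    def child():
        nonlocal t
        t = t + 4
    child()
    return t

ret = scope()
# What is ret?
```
36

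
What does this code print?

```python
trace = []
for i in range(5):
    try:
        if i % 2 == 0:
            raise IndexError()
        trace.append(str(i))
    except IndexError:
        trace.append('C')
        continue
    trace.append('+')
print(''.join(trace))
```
C1+C3+C

continue in except skips rest of loop body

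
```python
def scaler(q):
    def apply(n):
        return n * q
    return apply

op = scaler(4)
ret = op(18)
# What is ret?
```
72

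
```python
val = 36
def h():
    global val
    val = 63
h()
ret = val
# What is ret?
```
63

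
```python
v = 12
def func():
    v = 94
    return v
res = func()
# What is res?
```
94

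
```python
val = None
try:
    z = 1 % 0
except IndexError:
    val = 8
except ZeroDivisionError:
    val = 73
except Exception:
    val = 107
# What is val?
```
73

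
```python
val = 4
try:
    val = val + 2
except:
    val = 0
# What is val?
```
6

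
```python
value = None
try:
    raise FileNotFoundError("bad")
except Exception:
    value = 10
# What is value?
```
10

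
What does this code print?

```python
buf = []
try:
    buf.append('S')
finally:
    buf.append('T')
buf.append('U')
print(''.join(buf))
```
STU

try/finally without except, no exception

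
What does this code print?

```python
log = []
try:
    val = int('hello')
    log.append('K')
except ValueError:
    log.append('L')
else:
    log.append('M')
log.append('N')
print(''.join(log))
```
LN

else block skipped when exception is caught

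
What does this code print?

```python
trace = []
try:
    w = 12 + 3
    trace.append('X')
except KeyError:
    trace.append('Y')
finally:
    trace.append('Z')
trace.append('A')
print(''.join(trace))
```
XZA

finally runs after normal execution too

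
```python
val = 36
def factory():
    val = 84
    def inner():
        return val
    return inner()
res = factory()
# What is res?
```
84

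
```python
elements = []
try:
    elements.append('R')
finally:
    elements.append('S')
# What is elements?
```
['R', 'S']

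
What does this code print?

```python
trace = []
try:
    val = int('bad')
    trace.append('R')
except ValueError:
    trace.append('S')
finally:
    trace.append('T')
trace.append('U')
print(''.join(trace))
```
STU

finally always runs, even after exception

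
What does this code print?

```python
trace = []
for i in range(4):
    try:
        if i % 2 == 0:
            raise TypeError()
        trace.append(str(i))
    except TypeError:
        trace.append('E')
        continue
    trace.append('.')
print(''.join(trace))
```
E1.E3.

continue in except skips rest of loop body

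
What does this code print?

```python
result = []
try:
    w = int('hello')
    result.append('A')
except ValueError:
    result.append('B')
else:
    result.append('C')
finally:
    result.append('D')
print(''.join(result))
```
BD

Exception: except runs, else skipped, finally runs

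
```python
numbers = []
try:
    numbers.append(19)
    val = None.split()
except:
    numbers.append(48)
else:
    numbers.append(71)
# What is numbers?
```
[19, 48]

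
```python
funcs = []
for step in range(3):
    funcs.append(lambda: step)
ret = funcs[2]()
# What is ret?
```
2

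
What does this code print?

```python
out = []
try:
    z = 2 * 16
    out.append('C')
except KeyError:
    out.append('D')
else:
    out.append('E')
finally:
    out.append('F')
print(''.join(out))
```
CEF

else runs before finally when no exception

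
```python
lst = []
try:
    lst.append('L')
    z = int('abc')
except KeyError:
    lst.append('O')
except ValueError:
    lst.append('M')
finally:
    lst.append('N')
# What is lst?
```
['L', 'M', 'N']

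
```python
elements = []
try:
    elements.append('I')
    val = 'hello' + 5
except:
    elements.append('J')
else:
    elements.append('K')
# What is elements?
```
['I', 'J']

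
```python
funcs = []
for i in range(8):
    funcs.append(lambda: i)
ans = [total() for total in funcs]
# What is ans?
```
[7, 7, 7, 7, 7, 7, 7, 7]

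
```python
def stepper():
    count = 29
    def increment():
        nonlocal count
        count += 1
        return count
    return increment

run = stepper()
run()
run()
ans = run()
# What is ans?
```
32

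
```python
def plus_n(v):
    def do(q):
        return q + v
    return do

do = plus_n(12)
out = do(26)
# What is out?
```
38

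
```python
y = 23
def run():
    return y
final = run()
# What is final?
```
23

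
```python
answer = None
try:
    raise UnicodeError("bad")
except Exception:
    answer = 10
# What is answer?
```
10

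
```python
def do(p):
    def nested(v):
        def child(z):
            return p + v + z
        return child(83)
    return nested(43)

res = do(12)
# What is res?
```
138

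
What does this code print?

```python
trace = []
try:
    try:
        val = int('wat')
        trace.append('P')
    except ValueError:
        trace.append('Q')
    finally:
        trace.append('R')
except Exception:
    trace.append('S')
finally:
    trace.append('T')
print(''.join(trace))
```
QRT

Both finally blocks run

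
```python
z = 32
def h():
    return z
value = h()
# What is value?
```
32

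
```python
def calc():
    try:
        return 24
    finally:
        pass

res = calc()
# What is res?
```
24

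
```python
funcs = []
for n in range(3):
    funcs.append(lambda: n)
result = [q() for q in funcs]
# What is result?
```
[2, 2, 2]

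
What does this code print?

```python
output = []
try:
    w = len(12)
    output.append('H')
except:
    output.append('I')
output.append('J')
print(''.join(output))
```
IJ

Exception raised in try, caught by bare except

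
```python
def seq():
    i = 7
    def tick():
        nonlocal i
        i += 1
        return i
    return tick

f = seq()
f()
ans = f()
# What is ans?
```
9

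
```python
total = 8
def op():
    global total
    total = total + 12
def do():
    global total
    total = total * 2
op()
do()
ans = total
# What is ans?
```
40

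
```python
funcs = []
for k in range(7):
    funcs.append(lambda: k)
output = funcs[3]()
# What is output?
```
6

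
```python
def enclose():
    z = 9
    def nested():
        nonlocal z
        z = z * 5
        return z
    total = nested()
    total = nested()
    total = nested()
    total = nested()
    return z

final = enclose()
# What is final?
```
5625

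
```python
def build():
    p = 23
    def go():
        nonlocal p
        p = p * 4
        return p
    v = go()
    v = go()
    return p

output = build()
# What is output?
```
368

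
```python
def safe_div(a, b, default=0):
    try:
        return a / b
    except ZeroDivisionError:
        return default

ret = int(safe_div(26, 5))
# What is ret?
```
5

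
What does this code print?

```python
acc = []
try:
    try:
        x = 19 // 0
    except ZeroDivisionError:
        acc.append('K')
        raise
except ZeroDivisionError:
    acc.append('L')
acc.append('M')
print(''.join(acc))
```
KLM

raise without argument re-raises current exception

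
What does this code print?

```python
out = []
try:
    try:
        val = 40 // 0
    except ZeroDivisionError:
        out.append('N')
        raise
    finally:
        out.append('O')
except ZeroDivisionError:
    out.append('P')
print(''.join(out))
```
NOP

finally runs before re-raised exception propagates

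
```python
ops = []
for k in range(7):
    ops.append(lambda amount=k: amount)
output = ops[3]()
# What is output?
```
3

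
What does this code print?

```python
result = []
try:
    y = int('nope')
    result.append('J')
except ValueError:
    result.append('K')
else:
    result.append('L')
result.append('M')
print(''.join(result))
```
KM

else block skipped when exception is caught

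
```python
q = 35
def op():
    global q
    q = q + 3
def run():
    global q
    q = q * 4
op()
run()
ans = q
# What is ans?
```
152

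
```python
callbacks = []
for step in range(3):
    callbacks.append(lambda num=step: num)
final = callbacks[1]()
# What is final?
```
1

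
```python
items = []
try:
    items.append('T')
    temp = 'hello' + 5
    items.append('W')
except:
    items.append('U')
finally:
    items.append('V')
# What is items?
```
['T', 'U', 'V']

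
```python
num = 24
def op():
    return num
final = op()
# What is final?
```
24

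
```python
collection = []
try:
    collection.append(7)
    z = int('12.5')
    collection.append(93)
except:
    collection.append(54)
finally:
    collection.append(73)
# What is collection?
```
[7, 54, 73]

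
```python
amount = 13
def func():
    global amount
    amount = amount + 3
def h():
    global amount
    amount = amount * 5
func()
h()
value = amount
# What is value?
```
80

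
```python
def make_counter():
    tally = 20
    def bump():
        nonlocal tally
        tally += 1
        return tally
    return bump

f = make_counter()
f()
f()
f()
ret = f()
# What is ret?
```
24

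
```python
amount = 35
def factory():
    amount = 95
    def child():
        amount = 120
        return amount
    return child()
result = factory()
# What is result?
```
120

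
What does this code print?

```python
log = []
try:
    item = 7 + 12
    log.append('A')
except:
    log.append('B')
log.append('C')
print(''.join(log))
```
AC

No exception, try block completes normally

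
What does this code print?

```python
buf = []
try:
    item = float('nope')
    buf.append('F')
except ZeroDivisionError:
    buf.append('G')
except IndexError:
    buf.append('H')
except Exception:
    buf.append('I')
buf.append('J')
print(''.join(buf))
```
IJ

ValueError not specifically caught, falls to Exception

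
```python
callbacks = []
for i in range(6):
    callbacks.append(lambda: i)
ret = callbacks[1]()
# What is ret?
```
5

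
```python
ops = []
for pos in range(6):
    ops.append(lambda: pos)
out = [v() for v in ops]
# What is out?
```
[5, 5, 5, 5, 5, 5]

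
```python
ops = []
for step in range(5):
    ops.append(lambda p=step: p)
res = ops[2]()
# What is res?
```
2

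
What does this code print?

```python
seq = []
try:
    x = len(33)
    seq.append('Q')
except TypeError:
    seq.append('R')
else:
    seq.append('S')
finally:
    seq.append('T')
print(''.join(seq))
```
RT

Exception: except runs, else skipped, finally runs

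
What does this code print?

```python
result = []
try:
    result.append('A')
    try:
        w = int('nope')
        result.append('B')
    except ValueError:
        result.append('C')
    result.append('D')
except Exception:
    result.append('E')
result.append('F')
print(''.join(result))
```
ACDF

Inner exception caught by inner handler, outer continues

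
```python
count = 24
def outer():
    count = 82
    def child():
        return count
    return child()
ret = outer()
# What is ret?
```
82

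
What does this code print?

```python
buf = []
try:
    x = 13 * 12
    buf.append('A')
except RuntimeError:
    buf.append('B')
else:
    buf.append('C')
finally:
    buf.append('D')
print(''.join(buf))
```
ACD

else runs before finally when no exception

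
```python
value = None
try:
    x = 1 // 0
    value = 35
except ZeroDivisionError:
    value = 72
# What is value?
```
72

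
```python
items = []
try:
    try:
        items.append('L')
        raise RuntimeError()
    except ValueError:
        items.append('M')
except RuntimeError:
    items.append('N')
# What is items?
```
['L', 'N']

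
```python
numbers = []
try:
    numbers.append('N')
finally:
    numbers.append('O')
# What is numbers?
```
['N', 'O']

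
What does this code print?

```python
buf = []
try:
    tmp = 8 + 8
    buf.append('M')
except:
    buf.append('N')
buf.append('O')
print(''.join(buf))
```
MO

No exception, try block completes normally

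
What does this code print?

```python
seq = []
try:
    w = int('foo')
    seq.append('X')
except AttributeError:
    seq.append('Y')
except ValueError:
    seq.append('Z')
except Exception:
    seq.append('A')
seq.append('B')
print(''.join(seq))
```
ZB

ValueError matches before generic Exception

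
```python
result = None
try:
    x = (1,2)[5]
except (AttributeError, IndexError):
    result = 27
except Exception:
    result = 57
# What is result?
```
27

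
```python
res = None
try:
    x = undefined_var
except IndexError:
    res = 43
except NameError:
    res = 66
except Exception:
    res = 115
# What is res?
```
66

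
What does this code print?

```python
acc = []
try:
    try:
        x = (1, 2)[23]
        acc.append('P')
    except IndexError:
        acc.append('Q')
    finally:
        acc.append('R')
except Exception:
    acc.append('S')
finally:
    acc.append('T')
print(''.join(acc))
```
QRT

Both finally blocks run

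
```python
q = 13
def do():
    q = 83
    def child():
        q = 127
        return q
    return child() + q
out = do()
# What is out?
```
210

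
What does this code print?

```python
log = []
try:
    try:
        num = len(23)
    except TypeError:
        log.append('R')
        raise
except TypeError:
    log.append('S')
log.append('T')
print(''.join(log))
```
RST

raise without argument re-raises current exception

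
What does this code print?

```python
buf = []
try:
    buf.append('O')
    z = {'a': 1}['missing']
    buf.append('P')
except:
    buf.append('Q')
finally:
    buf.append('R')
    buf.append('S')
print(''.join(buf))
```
OQRS

Code before exception runs, then except, then all of finally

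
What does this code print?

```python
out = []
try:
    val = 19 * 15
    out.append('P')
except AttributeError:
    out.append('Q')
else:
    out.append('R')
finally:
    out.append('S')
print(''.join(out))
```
PRS

else runs before finally when no exception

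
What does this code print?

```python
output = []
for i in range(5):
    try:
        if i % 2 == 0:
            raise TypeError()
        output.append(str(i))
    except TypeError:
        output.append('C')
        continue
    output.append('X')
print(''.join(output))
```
C1XC3XC

continue in except skips rest of loop body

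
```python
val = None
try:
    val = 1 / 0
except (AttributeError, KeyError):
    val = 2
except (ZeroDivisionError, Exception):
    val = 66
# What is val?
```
66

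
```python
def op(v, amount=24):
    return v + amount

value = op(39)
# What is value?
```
63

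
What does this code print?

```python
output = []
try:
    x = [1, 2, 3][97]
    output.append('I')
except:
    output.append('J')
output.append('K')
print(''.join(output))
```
JK

Exception raised in try, caught by bare except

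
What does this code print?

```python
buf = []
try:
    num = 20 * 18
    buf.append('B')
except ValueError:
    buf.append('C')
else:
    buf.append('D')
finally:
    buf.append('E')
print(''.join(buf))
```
BDE

else runs before finally when no exception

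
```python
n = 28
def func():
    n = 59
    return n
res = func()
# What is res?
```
59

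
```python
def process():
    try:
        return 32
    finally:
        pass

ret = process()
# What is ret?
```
32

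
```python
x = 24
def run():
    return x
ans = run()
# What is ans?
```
24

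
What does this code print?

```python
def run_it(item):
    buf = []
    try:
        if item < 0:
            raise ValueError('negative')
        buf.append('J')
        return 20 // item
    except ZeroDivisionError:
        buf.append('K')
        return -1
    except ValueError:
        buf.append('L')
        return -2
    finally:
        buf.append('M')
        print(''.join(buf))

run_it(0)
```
JKM

item=0 causes ZeroDivisionError, caught, finally prints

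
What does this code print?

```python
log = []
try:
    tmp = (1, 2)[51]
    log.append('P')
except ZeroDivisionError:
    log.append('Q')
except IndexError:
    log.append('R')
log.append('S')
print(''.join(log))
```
RS

IndexError is caught by its specific handler, not ZeroDivisionError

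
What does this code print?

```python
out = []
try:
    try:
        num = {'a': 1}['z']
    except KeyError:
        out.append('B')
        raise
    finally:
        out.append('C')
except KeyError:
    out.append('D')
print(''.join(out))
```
BCD

finally runs before re-raised exception propagates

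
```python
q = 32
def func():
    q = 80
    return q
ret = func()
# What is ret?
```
80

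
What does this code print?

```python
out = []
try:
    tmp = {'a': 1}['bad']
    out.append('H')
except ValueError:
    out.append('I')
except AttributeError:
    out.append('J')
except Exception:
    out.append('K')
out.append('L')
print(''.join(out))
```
KL

KeyError not specifically caught, falls to Exception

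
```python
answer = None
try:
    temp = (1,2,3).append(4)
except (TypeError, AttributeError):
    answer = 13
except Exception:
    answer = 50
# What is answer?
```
13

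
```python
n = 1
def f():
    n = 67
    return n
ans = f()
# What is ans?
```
67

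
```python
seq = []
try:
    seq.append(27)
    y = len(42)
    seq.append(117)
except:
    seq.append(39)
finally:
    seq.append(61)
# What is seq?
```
[27, 39, 61]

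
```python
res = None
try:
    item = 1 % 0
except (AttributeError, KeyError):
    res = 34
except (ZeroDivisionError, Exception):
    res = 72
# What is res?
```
72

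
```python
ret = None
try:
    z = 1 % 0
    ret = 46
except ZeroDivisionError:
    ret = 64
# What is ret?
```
64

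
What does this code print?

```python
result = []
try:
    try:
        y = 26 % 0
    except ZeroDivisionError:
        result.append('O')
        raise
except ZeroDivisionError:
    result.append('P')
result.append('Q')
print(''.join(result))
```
OPQ

raise without argument re-raises current exception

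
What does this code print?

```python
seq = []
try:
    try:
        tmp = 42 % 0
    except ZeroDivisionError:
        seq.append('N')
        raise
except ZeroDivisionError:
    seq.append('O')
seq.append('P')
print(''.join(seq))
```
NOP

raise without argument re-raises current exception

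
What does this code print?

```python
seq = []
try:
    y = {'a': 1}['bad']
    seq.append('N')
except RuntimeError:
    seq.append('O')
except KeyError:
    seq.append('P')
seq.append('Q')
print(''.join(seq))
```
PQ

KeyError is caught by its specific handler, not RuntimeError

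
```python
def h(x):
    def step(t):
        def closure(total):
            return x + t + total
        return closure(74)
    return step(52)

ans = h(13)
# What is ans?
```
139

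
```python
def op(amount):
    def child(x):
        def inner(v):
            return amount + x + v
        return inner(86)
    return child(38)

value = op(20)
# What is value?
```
144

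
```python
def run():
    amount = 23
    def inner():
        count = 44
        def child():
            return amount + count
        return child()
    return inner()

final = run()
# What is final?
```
67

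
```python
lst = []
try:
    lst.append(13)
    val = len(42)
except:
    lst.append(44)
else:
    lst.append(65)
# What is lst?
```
[13, 44]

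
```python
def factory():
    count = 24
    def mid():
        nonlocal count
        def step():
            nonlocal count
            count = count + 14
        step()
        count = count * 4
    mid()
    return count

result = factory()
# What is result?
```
152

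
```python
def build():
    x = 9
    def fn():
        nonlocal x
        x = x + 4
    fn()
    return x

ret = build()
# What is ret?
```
13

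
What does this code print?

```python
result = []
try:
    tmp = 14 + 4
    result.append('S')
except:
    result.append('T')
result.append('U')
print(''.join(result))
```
SU

No exception, try block completes normally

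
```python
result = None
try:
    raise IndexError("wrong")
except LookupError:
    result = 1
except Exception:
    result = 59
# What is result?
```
1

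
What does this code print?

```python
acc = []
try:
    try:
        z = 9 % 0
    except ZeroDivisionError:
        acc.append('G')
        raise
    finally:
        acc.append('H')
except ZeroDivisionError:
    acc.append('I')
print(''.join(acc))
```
GHI

finally runs before re-raised exception propagates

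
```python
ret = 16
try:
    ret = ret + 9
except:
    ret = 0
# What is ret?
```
25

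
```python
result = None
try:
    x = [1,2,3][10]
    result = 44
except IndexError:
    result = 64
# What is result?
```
64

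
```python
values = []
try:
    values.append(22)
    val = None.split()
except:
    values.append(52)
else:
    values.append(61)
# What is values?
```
[22, 52]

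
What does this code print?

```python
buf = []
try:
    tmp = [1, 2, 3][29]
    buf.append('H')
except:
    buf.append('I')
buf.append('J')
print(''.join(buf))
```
IJ

Exception raised in try, caught by bare except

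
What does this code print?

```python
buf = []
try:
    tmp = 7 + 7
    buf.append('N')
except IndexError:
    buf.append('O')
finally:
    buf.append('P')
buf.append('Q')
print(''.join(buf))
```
NPQ

finally runs after normal execution too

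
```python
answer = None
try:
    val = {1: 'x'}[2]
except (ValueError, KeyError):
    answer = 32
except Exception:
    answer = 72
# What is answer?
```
32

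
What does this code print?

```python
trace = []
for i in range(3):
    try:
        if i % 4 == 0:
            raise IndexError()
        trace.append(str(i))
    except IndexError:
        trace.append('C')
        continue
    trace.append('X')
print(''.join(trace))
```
C1X2X

continue in except skips rest of loop body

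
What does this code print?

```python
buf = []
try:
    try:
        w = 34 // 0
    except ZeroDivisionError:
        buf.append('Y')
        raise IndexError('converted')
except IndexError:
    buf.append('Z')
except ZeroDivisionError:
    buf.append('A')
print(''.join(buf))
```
YZ

New IndexError raised, caught by outer IndexError handler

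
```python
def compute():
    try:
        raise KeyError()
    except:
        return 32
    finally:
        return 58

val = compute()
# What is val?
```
58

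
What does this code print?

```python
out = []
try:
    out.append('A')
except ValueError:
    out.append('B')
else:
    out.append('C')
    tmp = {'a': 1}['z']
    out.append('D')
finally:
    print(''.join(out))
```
AC

Try succeeds, else appends 'C', KeyError in else is uncaught, finally prints before exception propagates ('D' never appended)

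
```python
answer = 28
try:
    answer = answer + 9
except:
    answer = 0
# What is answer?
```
37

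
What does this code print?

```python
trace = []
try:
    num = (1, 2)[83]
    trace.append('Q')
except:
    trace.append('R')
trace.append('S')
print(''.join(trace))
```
RS

Exception raised in try, caught by bare except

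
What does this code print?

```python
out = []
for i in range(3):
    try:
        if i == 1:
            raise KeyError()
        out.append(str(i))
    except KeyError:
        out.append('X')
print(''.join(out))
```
0X2

Exception on i=1 caught, loop continues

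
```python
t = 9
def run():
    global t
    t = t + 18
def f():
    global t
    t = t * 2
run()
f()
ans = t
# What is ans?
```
54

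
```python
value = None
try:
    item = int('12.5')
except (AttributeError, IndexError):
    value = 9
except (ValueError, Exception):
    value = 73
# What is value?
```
73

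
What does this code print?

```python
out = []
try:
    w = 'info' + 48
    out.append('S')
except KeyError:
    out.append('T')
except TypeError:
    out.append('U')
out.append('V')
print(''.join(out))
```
UV

TypeError is caught by its specific handler, not KeyError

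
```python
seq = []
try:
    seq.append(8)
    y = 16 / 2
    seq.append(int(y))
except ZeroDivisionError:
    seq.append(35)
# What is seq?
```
[8, 8]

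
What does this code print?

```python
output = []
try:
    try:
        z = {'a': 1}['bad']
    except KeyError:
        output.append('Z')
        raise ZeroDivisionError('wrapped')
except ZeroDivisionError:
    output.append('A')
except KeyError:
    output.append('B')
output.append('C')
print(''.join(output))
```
ZAC

ZeroDivisionError raised and caught, original KeyError not re-raised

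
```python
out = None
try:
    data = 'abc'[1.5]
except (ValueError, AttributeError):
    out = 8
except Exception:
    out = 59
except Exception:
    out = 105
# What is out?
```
59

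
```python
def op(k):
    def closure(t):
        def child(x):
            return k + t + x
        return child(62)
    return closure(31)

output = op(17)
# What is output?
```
110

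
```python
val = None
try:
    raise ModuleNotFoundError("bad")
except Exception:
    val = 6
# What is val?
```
6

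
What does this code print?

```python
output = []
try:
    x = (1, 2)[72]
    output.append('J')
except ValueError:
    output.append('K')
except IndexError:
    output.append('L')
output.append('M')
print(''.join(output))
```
LM

IndexError is caught by its specific handler, not ValueError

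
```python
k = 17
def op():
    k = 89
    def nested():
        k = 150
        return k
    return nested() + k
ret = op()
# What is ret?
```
239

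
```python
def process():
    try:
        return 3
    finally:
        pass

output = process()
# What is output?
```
3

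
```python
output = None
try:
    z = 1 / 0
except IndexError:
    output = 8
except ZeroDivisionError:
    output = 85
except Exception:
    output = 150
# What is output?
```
85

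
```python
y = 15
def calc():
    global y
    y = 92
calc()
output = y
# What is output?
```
92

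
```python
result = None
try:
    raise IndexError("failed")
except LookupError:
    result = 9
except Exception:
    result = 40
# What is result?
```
9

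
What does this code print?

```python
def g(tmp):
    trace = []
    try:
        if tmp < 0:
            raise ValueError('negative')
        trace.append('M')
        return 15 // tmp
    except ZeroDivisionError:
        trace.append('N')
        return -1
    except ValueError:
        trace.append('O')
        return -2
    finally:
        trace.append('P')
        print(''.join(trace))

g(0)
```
MNP

tmp=0 causes ZeroDivisionError, caught, finally prints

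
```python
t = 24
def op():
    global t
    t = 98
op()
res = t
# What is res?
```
98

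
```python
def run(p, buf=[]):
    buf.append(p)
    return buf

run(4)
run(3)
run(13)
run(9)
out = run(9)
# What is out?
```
[4, 3, 13, 9, 9]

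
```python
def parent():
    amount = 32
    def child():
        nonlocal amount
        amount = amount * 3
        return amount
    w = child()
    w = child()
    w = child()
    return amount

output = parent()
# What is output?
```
864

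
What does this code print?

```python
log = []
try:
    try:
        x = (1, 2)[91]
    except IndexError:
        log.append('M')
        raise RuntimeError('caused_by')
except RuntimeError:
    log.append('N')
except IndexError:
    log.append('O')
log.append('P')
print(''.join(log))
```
MNP

RuntimeError raised and caught, original IndexError not re-raised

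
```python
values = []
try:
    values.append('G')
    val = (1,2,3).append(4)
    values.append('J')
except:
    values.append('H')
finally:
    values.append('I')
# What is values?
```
['G', 'H', 'I']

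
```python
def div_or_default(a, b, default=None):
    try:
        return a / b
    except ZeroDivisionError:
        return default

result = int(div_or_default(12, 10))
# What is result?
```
1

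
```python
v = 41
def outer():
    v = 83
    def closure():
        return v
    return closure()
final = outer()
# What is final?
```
83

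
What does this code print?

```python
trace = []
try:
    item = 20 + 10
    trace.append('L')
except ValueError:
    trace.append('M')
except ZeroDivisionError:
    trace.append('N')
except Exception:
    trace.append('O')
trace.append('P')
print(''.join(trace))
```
LP

No exception, try block completes normally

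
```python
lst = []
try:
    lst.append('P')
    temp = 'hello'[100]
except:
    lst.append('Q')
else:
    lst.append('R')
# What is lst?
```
['P', 'Q']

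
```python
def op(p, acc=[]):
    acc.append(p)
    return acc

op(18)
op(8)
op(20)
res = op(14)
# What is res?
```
[18, 8, 20, 14]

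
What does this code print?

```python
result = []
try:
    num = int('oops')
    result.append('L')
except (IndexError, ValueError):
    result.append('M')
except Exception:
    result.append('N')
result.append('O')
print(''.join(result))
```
MO

ValueError matches tuple containing it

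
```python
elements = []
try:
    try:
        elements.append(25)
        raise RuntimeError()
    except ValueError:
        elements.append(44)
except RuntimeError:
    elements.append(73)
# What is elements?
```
[25, 73]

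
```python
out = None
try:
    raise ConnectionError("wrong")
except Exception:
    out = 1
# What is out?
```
1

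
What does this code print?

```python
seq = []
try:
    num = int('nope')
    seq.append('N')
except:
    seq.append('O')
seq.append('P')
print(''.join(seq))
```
OP

Exception raised in try, caught by bare except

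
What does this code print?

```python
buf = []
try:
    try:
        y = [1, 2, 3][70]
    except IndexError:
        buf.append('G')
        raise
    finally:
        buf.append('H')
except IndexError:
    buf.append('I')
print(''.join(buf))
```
GHI

finally runs before re-raised exception propagates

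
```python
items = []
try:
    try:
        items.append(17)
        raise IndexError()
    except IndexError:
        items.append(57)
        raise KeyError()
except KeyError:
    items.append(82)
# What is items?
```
[17, 57, 82]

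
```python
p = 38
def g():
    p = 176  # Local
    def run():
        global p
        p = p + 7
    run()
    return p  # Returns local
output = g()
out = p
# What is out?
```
45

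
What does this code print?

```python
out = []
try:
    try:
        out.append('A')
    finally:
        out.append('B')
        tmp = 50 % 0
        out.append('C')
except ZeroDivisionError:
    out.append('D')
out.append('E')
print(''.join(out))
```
ABDE

Exception in inner finally caught by outer except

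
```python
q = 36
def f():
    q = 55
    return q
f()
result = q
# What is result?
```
36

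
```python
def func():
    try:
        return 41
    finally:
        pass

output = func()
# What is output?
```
41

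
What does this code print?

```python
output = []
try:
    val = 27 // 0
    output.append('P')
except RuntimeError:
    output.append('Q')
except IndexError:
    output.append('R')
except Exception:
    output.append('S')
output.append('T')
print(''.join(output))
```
ST

ZeroDivisionError not specifically caught, falls to Exception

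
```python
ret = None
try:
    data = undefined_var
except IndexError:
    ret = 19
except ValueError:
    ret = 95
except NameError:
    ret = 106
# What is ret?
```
106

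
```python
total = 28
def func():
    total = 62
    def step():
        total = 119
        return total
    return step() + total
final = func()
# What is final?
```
181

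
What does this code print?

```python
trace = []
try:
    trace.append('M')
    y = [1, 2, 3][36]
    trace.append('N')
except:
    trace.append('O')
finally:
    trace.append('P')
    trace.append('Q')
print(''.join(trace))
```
MOPQ

Code before exception runs, then except, then all of finally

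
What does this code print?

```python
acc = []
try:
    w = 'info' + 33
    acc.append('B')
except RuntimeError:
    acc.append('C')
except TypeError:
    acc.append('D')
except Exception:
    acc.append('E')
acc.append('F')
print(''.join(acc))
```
DF

TypeError matches before generic Exception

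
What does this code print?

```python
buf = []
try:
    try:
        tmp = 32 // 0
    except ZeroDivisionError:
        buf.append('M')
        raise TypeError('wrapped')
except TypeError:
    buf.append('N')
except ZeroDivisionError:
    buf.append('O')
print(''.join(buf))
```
MN

New TypeError raised, caught by outer TypeError handler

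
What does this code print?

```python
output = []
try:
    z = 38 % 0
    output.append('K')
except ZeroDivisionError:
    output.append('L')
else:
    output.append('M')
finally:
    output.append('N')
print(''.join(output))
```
LN

Exception: except runs, else skipped, finally runs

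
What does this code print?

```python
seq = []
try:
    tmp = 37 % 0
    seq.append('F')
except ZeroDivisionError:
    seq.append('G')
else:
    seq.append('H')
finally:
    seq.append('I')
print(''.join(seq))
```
GI

Exception: except runs, else skipped, finally runs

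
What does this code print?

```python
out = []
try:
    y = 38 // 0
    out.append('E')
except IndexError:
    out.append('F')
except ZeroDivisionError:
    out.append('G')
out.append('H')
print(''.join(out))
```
GH

ZeroDivisionError is caught by its specific handler, not IndexError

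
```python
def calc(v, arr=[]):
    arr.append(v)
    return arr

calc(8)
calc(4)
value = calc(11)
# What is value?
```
[8, 4, 11]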